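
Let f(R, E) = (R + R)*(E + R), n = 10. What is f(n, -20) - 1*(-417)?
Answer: 217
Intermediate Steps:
f(R, E) = 2*R*(E + R) (f(R, E) = (2*R)*(E + R) = 2*R*(E + R))
f(n, -20) - 1*(-417) = 2*10*(-20 + 10) - 1*(-417) = 2*10*(-10) + 417 = -200 + 417 = 217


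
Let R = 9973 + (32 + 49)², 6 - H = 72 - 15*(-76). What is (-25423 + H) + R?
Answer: -10095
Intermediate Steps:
H = -1206 (H = 6 - (72 - 15*(-76)) = 6 - (72 + 1140) = 6 - 1*1212 = 6 - 1212 = -1206)
R = 16534 (R = 9973 + 81² = 9973 + 6561 = 16534)
(-25423 + H) + R = (-25423 - 1206) + 16534 = -26629 + 16534 = -10095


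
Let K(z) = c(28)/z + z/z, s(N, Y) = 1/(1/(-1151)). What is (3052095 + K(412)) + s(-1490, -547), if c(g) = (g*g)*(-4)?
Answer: 314246551/103 ≈ 3.0509e+6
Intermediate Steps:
s(N, Y) = -1151 (s(N, Y) = 1/(-1/1151) = -1151)
c(g) = -4*g² (c(g) = g²*(-4) = -4*g²)
K(z) = 1 - 3136/z (K(z) = (-4*28²)/z + z/z = (-4*784)/z + 1 = -3136/z + 1 = 1 - 3136/z)
(3052095 + K(412)) + s(-1490, -547) = (3052095 + (-3136 + 412)/412) - 1151 = (3052095 + (1/412)*(-2724)) - 1151 = (3052095 - 681/103) - 1151 = 314365104/103 - 1151 = 314246551/103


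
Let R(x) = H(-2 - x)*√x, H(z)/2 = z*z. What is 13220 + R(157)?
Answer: 13220 + 50562*√157 ≈ 6.4676e+5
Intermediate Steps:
H(z) = 2*z² (H(z) = 2*(z*z) = 2*z²)
R(x) = 2*√x*(-2 - x)² (R(x) = (2*(-2 - x)²)*√x = 2*√x*(-2 - x)²)
13220 + R(157) = 13220 + 2*√157*(2 + 157)² = 13220 + 2*√157*159² = 13220 + 2*√157*25281 = 13220 + 50562*√157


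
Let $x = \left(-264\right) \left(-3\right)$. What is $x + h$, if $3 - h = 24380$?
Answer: $-23585$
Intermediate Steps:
$h = -24377$ ($h = 3 - 24380 = -24377$)
$x = 792$
$x + h = 792 - 24377 = -23585$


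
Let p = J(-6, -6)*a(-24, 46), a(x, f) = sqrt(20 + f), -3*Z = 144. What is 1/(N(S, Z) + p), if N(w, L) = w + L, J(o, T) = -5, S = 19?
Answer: 29/809 - 5*sqrt(66)/809 ≈ -0.014364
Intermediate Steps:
Z = -48 (Z = -1/3*144 = -48)
p = -5*sqrt(66) (p = -5*sqrt(20 + 46) = -5*sqrt(66) ≈ -40.620)
N(w, L) = L + w
1/(N(S, Z) + p) = 1/((-48 + 19) - 5*sqrt(66)) = 1/(-29 - 5*sqrt(66))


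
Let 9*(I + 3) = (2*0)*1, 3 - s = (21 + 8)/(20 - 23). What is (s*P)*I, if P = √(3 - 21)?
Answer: -114*I*√2 ≈ -161.22*I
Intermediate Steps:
s = 38/3 (s = 3 - (21 + 8)/(20 - 23) = 3 - 29/(-3) = 3 - 29*(-1)/3 = 3 - 1*(-29/3) = 3 + 29/3 = 38/3 ≈ 12.667)
P = 3*I*√2 (P = √(-18) = 3*I*√2 ≈ 4.2426*I)
I = -3 (I = -3 + ((2*0)*1)/9 = -3 + (0*1)/9 = -3 + (⅑)*0 = -3 + 0 = -3)
(s*P)*I = (38*(3*I*√2)/3)*(-3) = (38*I*√2)*(-3) = -114*I*√2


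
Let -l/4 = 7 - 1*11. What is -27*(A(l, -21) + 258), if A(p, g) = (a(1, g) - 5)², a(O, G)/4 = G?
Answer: -220833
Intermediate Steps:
a(O, G) = 4*G
l = 16 (l = -4*(7 - 1*11) = -4*(7 - 11) = -4*(-4) = 16)
A(p, g) = (-5 + 4*g)² (A(p, g) = (4*g - 5)² = (-5 + 4*g)²)
-27*(A(l, -21) + 258) = -27*((-5 + 4*(-21))² + 258) = -27*((-5 - 84)² + 258) = -27*((-89)² + 258) = -27*(7921 + 258) = -27*8179 = -220833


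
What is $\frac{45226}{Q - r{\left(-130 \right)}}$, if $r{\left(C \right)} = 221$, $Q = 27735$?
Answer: $\frac{22613}{13757} \approx 1.6437$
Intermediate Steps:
$\frac{45226}{Q - r{\left(-130 \right)}} = \frac{45226}{27735 - 221} = \frac{45226}{27514} = 45226 \cdot \frac{1}{27514} = \frac{22613}{13757}$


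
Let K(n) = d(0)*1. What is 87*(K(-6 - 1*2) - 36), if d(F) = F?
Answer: -3132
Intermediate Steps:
K(n) = 0 (K(n) = 0*1 = 0)
87*(K(-6 - 1*2) - 36) = 87*(0 - 36) = 87*(-36) = -3132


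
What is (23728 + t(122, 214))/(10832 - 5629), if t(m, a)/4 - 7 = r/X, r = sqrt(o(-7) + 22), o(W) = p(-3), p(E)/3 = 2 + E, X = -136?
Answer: 23756/5203 - sqrt(19)/176902 ≈ 4.5658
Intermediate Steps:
p(E) = 6 + 3*E (p(E) = 3*(2 + E) = 6 + 3*E)
o(W) = -3 (o(W) = 6 + 3*(-3) = 6 - 9 = -3)
r = sqrt(19) (r = sqrt(-3 + 22) = sqrt(19) ≈ 4.3589)
t(m, a) = 28 - sqrt(19)/34 (t(m, a) = 28 + 4*(sqrt(19)/(-136)) = 28 + 4*(sqrt(19)*(-1/136)) = 28 + 4*(-sqrt(19)/136) = 28 - sqrt(19)/34)
(23728 + t(122, 214))/(10832 - 5629) = (23728 + (28 - sqrt(19)/34))/(10832 - 5629) = (23756 - sqrt(19)/34)/5203 = (23756 - sqrt(19)/34)*(1/5203) = 23756/5203 - sqrt(19)/176902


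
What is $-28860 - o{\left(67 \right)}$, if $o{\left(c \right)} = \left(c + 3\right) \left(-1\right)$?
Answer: $-28790$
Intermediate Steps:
$o{\left(c \right)} = -3 - c$ ($o{\left(c \right)} = \left(3 + c\right) \left(-1\right) = -3 - c$)
$-28860 - o{\left(67 \right)} = -28860 - \left(-3 - 67\right) = -28860 - -70 = -28860 + 70 = -28790$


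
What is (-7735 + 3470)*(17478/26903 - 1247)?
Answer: 143007851195/26903 ≈ 5.3157e+6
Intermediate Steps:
(-7735 + 3470)*(17478/26903 - 1247) = -4265*(17478*(1/26903) - 1247) = -4265*(17478/26903 - 1247) = -4265*(-33530563/26903) = 143007851195/26903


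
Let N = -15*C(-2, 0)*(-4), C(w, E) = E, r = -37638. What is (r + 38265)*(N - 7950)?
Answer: -4984650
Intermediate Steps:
N = 0 (N = -15*0*(-4) = 0*(-4) = 0)
(r + 38265)*(N - 7950) = (-37638 + 38265)*(0 - 7950) = 627*(-7950) = -4984650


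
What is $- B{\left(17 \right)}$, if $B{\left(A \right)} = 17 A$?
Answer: $-289$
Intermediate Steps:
$- B{\left(17 \right)} = - 17 \cdot 17 = \left(-1\right) 289 = -289$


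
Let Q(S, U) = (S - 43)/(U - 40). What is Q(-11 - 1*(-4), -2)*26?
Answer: 650/21 ≈ 30.952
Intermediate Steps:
Q(S, U) = (-43 + S)/(-40 + U)
Q(-11 - 1*(-4), -2)*26 = ((-43 + (-11 - 1*(-4)))/(-40 - 2))*26 = ((-43 + (-11 + 4))/(-42))*26 = -(-43 - 7)/42*26 = -1/42*(-50)*26 = (25/21)*26 = 650/21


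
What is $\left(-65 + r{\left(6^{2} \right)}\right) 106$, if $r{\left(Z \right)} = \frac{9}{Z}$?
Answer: $- \frac{13727}{2} \approx -6863.5$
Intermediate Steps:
$\left(-65 + r{\left(6^{2} \right)}\right) 106 = \left(-65 + \frac{9}{6^{2}}\right) 106 = \left(-65 + \frac{9}{36}\right) 106 = \left(-65 + 9 \cdot \frac{1}{36}\right) 106 = \left(-65 + \frac{1}{4}\right) 106 = \left(- \frac{259}{4}\right) 106 = - \frac{13727}{2}$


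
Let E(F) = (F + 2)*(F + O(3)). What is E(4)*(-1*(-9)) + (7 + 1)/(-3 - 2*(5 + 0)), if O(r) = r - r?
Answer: 2800/13 ≈ 215.38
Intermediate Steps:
O(r) = 0
E(F) = F*(2 + F) (E(F) = (F + 2)*(F + 0) = (2 + F)*F = F*(2 + F))
E(4)*(-1*(-9)) + (7 + 1)/(-3 - 2*(5 + 0)) = (4*(2 + 4))*(-1*(-9)) + (7 + 1)/(-3 - 2*(5 + 0)) = (4*6)*9 + 8/(-3 - 2*5) = 24*9 + 8/(-3 - 10) = 216 + 8/(-13) = 216 + 8*(-1/13) = 216 - 8/13 = 2800/13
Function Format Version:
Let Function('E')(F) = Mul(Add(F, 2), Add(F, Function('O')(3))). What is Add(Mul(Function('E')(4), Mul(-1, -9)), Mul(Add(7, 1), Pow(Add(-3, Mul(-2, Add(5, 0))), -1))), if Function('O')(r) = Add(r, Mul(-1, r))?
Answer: Rational(2800, 13) ≈ 215.38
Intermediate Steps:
Function('O')(r) = 0
Function('E')(F) = Mul(F, Add(2, F)) (Function('E')(F) = Mul(Add(F, 2), Add(F, 0)) = Mul(Add(2, F), F) = Mul(F, Add(2, F)))
Add(Mul(Function('E')(4), Mul(-1, -9)), Mul(Add(7, 1), Pow(Add(-3, Mul(-2, Add(5, 0))), -1))) = Add(Mul(Mul(4, Add(2, 4)), Mul(-1, -9)), Mul(Add(7, 1), Pow(Add(-3, Mul(-2, Add(5, 0))), -1))) = Add(Mul(Mul(4, 6), 9), Mul(8, Pow(Add(-3, Mul(-2, 5)), -1))) = Add(Mul(24, 9), Mul(8, Pow(Add(-3, -10), -1))) = Add(216, Mul(8, Pow(-13, -1))) = Add(216, Mul(8, Rational(-1, 13))) = Add(216, Rational(-8, 13)) = Rational(2800, 13)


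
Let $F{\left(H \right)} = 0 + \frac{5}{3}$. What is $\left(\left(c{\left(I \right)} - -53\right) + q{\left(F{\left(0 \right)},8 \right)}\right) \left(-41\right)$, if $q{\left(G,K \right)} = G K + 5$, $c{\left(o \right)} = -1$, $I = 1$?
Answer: $- \frac{8651}{3} \approx -2883.7$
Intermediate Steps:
$F{\left(H \right)} = \frac{5}{3}$ ($F{\left(H \right)} = 0 + 5 \cdot \frac{1}{3} = 0 + \frac{5}{3} = \frac{5}{3}$)
$q{\left(G,K \right)} = 5 + G K$
$\left(\left(c{\left(I \right)} - -53\right) + q{\left(F{\left(0 \right)},8 \right)}\right) \left(-41\right) = \left(\left(-1 - -53\right) + \left(5 + \frac{5}{3} \cdot 8\right)\right) \left(-41\right) = \left(\left(-1 + 53\right) + \left(5 + \frac{40}{3}\right)\right) \left(-41\right) = \left(52 + \frac{55}{3}\right) \left(-41\right) = \frac{211}{3} \left(-41\right) = - \frac{8651}{3}$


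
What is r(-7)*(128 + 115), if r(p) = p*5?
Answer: -8505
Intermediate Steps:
r(p) = 5*p
r(-7)*(128 + 115) = (5*(-7))*(128 + 115) = -35*243 = -8505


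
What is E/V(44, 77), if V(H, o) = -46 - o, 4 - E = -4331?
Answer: -1445/41 ≈ -35.244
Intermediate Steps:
E = 4335 (E = 4 - 1*(-4331) = 4 + 4331 = 4335)
E/V(44, 77) = 4335/(-46 - 1*77) = 4335/(-46 - 77) = 4335/(-123) = 4335*(-1/123) = -1445/41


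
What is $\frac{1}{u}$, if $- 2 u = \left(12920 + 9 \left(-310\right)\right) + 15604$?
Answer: $- \frac{1}{12867} \approx -7.7718 \cdot 10^{-5}$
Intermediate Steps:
$u = -12867$ ($u = - \frac{\left(12920 + 9 \left(-310\right)\right) + 15604}{2} = - \frac{\left(12920 - 2790\right) + 15604}{2} = - \frac{10130 + 15604}{2} = \left(- \frac{1}{2}\right) 25734 = -12867$)
$\frac{1}{u} = \frac{1}{-12867} = - \frac{1}{12867}$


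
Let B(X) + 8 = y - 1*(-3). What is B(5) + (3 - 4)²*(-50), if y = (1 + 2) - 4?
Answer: -56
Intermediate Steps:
y = -1 (y = 3 - 4 = -1)
B(X) = -6 (B(X) = -8 + (-1 - 1*(-3)) = -8 + (-1 + 3) = -8 + 2 = -6)
B(5) + (3 - 4)²*(-50) = -6 + (3 - 4)²*(-50) = -6 + (-1)²*(-50) = -6 + 1*(-50) = -6 - 50 = -56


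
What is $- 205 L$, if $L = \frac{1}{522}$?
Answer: $- \frac{205}{522} \approx -0.39272$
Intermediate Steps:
$L = \frac{1}{522} \approx 0.0019157$
$- 205 L = \left(-205\right) \frac{1}{522} = - \frac{205}{522}$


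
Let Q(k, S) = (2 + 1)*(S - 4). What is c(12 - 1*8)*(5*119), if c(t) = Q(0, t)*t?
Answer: 0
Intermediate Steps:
Q(k, S) = -12 + 3*S (Q(k, S) = 3*(-4 + S) = -12 + 3*S)
c(t) = t*(-12 + 3*t) (c(t) = (-12 + 3*t)*t = t*(-12 + 3*t))
c(12 - 1*8)*(5*119) = (3*(12 - 1*8)*(-4 + (12 - 1*8)))*(5*119) = (3*(12 - 8)*(-4 + (12 - 8)))*595 = (3*4*(-4 + 4))*595 = (3*4*0)*595 = 0*595 = 0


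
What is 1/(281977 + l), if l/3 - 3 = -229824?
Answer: -1/407486 ≈ -2.4541e-6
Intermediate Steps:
l = -689463 (l = 9 + 3*(-229824) = 9 - 689472 = -689463)
1/(281977 + l) = 1/(281977 - 689463) = 1/(-407486) = -1/407486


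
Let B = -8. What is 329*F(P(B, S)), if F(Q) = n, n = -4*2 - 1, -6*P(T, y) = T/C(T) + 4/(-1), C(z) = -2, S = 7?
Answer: -2961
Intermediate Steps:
P(T, y) = ⅔ + T/12 (P(T, y) = -(T/(-2) + 4/(-1))/6 = -(T*(-½) + 4*(-1))/6 = -(-T/2 - 4)/6 = -(-4 - T/2)/6 = ⅔ + T/12)
n = -9 (n = -8 - 1 = -9)
F(Q) = -9
329*F(P(B, S)) = 329*(-9) = -2961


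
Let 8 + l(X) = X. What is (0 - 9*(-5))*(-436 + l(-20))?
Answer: -20880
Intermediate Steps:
l(X) = -8 + X
(0 - 9*(-5))*(-436 + l(-20)) = (0 - 9*(-5))*(-436 + (-8 - 20)) = (0 + 45)*(-436 - 28) = 45*(-464) = -20880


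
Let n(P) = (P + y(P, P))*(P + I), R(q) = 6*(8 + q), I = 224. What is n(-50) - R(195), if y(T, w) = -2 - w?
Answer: -1566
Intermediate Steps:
R(q) = 48 + 6*q
n(P) = -448 - 2*P (n(P) = (P + (-2 - P))*(P + 224) = -2*(224 + P) = -448 - 2*P)
n(-50) - R(195) = (-448 - 2*(-50)) - (48 + 6*195) = (-448 + 100) - (48 + 1170) = -348 - 1*1218 = -348 - 1218 = -1566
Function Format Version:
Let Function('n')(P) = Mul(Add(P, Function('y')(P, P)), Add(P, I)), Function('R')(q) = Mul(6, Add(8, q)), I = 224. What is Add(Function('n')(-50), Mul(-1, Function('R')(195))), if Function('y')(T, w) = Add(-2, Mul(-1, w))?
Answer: -1566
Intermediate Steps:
Function('R')(q) = Add(48, Mul(6, q))
Function('n')(P) = Add(-448, Mul(-2, P)) (Function('n')(P) = Mul(Add(P, Add(-2, Mul(-1, P))), Add(P, 224)) = Mul(-2, Add(224, P)) = Add(-448, Mul(-2, P)))
Add(Function('n')(-50), Mul(-1, Function('R')(195))) = Add(Add(-448, Mul(-2, -50)), Mul(-1, Add(48, Mul(6, 195)))) = Add(Add(-448, 100), Mul(-1, Add(48, 1170))) = Add(-348, Mul(-1, 1218)) = Add(-348, -1218) = -1566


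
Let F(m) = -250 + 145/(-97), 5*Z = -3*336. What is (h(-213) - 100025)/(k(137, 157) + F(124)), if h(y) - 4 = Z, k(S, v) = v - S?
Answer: 48607961/112275 ≈ 432.94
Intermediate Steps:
Z = -1008/5 (Z = (-3*336)/5 = (1/5)*(-1008) = -1008/5 ≈ -201.60)
F(m) = -24395/97 (F(m) = -250 + 145*(-1/97) = -250 - 145/97 = -24395/97)
h(y) = -988/5 (h(y) = 4 - 1008/5 = -988/5)
(h(-213) - 100025)/(k(137, 157) + F(124)) = (-988/5 - 100025)/((157 - 1*137) - 24395/97) = -501113/(5*((157 - 137) - 24395/97)) = -501113/(5*(20 - 24395/97)) = -501113/(5*(-22455/97)) = -501113/5*(-97/22455) = 48607961/112275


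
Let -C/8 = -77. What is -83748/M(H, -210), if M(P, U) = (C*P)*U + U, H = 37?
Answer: 1994/113965 ≈ 0.017497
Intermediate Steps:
C = 616 (C = -8*(-77) = 616)
M(P, U) = U + 616*P*U (M(P, U) = (616*P)*U + U = 616*P*U + U = U + 616*P*U)
-83748/M(H, -210) = -83748*(-1/(210*(1 + 616*37))) = -83748*(-1/(210*(1 + 22792))) = -83748/((-210*22793)) = -83748/(-4786530) = -83748*(-1/4786530) = 1994/113965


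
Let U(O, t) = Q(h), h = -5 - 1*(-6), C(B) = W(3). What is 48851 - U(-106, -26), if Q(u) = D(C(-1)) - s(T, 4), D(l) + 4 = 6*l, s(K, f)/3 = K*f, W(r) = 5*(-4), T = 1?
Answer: 48987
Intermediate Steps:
W(r) = -20
C(B) = -20
h = 1 (h = -5 + 6 = 1)
s(K, f) = 3*K*f (s(K, f) = 3*(K*f) = 3*K*f)
D(l) = -4 + 6*l
Q(u) = -136 (Q(u) = (-4 + 6*(-20)) - 3*4 = (-4 - 120) - 1*12 = -124 - 12 = -136)
U(O, t) = -136
48851 - U(-106, -26) = 48851 - 1*(-136) = 48851 + 136 = 48987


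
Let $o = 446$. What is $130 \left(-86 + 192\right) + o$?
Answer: $14226$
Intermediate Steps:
$130 \left(-86 + 192\right) + o = 130 \left(-86 + 192\right) + 446 = 130 \cdot 106 + 446 = 13780 + 446 = 14226$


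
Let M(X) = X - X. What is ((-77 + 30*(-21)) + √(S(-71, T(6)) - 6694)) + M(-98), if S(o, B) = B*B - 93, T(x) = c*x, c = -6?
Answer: -707 + 17*I*√19 ≈ -707.0 + 74.101*I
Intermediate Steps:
T(x) = -6*x
M(X) = 0
S(o, B) = -93 + B² (S(o, B) = B² - 93 = -93 + B²)
((-77 + 30*(-21)) + √(S(-71, T(6)) - 6694)) + M(-98) = ((-77 + 30*(-21)) + √((-93 + (-6*6)²) - 6694)) + 0 = ((-77 - 630) + √((-93 + (-36)²) - 6694)) + 0 = (-707 + √((-93 + 1296) - 6694)) + 0 = (-707 + √(1203 - 6694)) + 0 = (-707 + √(-5491)) + 0 = (-707 + 17*I*√19) + 0 = -707 + 17*I*√19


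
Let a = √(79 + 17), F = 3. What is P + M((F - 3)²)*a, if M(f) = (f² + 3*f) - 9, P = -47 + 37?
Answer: -10 - 36*√6 ≈ -98.182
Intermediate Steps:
P = -10
M(f) = -9 + f² + 3*f
a = 4*√6 (a = √96 = 4*√6 ≈ 9.7980)
P + M((F - 3)²)*a = -10 + (-9 + ((3 - 3)²)² + 3*(3 - 3)²)*(4*√6) = -10 + (-9 + (0²)² + 3*0²)*(4*√6) = -10 + (-9 + 0² + 3*0)*(4*√6) = -10 + (-9 + 0 + 0)*(4*√6) = -10 - 36*√6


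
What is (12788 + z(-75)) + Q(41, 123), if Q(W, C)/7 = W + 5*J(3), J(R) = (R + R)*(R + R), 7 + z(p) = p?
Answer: 14253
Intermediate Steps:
z(p) = -7 + p
J(R) = 4*R² (J(R) = (2*R)*(2*R) = 4*R²)
Q(W, C) = 1260 + 7*W (Q(W, C) = 7*(W + 5*(4*3²)) = 7*(W + 5*(4*9)) = 7*(W + 5*36) = 7*(W + 180) = 7*(180 + W) = 1260 + 7*W)
(12788 + z(-75)) + Q(41, 123) = (12788 + (-7 - 75)) + (1260 + 7*41) = (12788 - 82) + (1260 + 287) = 12706 + 1547 = 14253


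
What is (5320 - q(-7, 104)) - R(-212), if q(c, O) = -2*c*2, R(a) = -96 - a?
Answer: 5176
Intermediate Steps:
q(c, O) = -4*c
(5320 - q(-7, 104)) - R(-212) = (5320 - (-4)*(-7)) - (-96 - 1*(-212)) = (5320 - 1*28) - (-96 + 212) = (5320 - 28) - 1*116 = 5292 - 116 = 5176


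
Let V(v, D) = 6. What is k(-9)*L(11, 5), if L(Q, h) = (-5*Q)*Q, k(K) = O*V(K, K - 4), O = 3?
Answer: -10890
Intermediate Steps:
k(K) = 18 (k(K) = 3*6 = 18)
L(Q, h) = -5*Q²
k(-9)*L(11, 5) = 18*(-5*11²) = 18*(-5*121) = 18*(-605) = -10890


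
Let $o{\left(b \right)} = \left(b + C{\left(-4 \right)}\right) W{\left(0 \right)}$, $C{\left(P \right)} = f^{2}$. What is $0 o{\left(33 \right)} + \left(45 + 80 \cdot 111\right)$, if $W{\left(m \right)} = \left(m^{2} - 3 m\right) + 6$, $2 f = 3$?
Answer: $8925$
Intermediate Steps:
$f = \frac{3}{2}$ ($f = \frac{1}{2} \cdot 3 = \frac{3}{2} \approx 1.5$)
$C{\left(P \right)} = \frac{9}{4}$ ($C{\left(P \right)} = \left(\frac{3}{2}\right)^{2} = \frac{9}{4}$)
$W{\left(m \right)} = 6 + m^{2} - 3 m$
$o{\left(b \right)} = \frac{27}{2} + 6 b$ ($o{\left(b \right)} = \left(b + \frac{9}{4}\right) \left(6 + 0^{2} - 0\right) = \left(\frac{9}{4} + b\right) \left(6 + 0 + 0\right) = \left(\frac{9}{4} + b\right) 6 = \frac{27}{2} + 6 b$)
$0 o{\left(33 \right)} + \left(45 + 80 \cdot 111\right) = 0 \left(\frac{27}{2} + 6 \cdot 33\right) + \left(45 + 80 \cdot 111\right) = 0 \left(\frac{27}{2} + 198\right) + \left(45 + 8880\right) = 0 \cdot \frac{423}{2} + 8925 = 0 + 8925 = 8925$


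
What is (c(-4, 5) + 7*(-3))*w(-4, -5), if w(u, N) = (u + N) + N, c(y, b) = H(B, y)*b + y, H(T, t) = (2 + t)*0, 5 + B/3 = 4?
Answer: 350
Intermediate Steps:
B = -3 (B = -15 + 3*4 = -15 + 12 = -3)
H(T, t) = 0
c(y, b) = y (c(y, b) = 0*b + y = 0 + y = y)
w(u, N) = u + 2*N (w(u, N) = (N + u) + N = u + 2*N)
(c(-4, 5) + 7*(-3))*w(-4, -5) = (-4 + 7*(-3))*(-4 + 2*(-5)) = (-4 - 21)*(-4 - 10) = -25*(-14) = 350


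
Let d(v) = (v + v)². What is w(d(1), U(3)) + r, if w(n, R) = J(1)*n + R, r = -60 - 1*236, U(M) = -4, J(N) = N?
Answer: -296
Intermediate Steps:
d(v) = 4*v² (d(v) = (2*v)² = 4*v²)
r = -296 (r = -60 - 236 = -296)
w(n, R) = R + n (w(n, R) = 1*n + R = n + R = R + n)
w(d(1), U(3)) + r = (-4 + 4*1²) - 296 = (-4 + 4*1) - 296 = (-4 + 4) - 296 = 0 - 296 = -296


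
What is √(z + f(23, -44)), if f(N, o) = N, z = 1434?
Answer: √1457 ≈ 38.171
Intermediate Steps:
√(z + f(23, -44)) = √(1434 + 23) = √1457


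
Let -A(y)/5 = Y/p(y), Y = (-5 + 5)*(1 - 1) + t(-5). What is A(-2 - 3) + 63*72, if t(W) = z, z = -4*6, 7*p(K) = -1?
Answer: 3696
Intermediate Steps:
p(K) = -⅐ (p(K) = (⅐)*(-1) = -⅐)
z = -24
t(W) = -24
Y = -24 (Y = (-5 + 5)*(1 - 1) - 24 = 0*0 - 24 = 0 - 24 = -24)
A(y) = -840 (A(y) = -(-120)/(-⅐) = -(-120)*(-7) = -5*168 = -840)
A(-2 - 3) + 63*72 = -840 + 63*72 = -840 + 4536 = 3696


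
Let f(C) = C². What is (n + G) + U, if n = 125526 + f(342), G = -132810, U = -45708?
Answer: 63972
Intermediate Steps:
n = 242490 (n = 125526 + 342² = 125526 + 116964 = 242490)
(n + G) + U = (242490 - 132810) - 45708 = 109680 - 45708 = 63972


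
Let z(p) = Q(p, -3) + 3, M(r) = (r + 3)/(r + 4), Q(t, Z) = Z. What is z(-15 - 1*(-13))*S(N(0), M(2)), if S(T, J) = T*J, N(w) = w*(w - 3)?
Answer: 0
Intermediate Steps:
M(r) = (3 + r)/(4 + r)
N(w) = w*(-3 + w)
S(T, J) = J*T
z(p) = 0 (z(p) = -3 + 3 = 0)
z(-15 - 1*(-13))*S(N(0), M(2)) = 0*(((3 + 2)/(4 + 2))*(0*(-3 + 0))) = 0*((5/6)*(0*(-3))) = 0*(((⅙)*5)*0) = 0*((⅚)*0) = 0*0 = 0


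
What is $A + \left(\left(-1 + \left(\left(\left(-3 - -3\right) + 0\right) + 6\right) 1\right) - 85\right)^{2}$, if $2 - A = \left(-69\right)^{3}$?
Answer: $334911$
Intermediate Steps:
$A = 328511$ ($A = 2 - \left(-69\right)^{3} = 2 - -328509 = 2 + 328509 = 328511$)
$A + \left(\left(-1 + \left(\left(\left(-3 - -3\right) + 0\right) + 6\right) 1\right) - 85\right)^{2} = 328511 + \left(\left(-1 + \left(\left(\left(-3 - -3\right) + 0\right) + 6\right) 1\right) - 85\right)^{2} = 328511 + \left(\left(-1 + \left(\left(\left(-3 + 3\right) + 0\right) + 6\right) 1\right) - 85\right)^{2} = 328511 + \left(\left(-1 + \left(\left(0 + 0\right) + 6\right) 1\right) - 85\right)^{2} = 328511 + \left(\left(-1 + \left(0 + 6\right) 1\right) - 85\right)^{2} = 328511 + \left(\left(-1 + 6 \cdot 1\right) - 85\right)^{2} = 328511 + \left(\left(-1 + 6\right) - 85\right)^{2} = 328511 + \left(5 - 85\right)^{2} = 328511 + \left(-80\right)^{2} = 328511 + 6400 = 334911$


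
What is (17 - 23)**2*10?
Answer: 360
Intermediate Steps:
(17 - 23)**2*10 = (-6)**2*10 = 36*10 = 360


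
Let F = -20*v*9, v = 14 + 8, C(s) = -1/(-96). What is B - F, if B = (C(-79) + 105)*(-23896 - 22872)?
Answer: -29443003/6 ≈ -4.9072e+6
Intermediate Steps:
C(s) = 1/96 (C(s) = -1*(-1/96) = 1/96)
v = 22
F = -3960 (F = -20*22*9 = -440*9 = -3960)
B = -29466763/6 (B = (1/96 + 105)*(-23896 - 22872) = (10081/96)*(-46768) = -29466763/6 ≈ -4.9111e+6)
B - F = -29466763/6 - 1*(-3960) = -29466763/6 + 3960 = -29443003/6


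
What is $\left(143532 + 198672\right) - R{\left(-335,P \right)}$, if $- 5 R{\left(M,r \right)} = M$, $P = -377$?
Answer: $342137$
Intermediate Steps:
$R{\left(M,r \right)} = - \frac{M}{5}$
$\left(143532 + 198672\right) - R{\left(-335,P \right)} = \left(143532 + 198672\right) - \left(- \frac{1}{5}\right) \left(-335\right) = 342204 - 67 = 342137$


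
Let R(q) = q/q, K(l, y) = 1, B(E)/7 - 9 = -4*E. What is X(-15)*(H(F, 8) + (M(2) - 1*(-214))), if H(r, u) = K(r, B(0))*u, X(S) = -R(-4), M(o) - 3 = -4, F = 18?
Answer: -221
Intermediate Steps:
B(E) = 63 - 28*E (B(E) = 63 + 7*(-4*E) = 63 - 28*E)
R(q) = 1
M(o) = -1 (M(o) = 3 - 4 = -1)
X(S) = -1 (X(S) = -1*1 = -1)
H(r, u) = u (H(r, u) = 1*u = u)
X(-15)*(H(F, 8) + (M(2) - 1*(-214))) = -(8 + (-1 - 1*(-214))) = -(8 + (-1 + 214)) = -(8 + 213) = -1*221 = -221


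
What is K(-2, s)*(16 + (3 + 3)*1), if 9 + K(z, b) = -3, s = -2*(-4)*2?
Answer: -264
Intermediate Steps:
s = 16 (s = 8*2 = 16)
K(z, b) = -12 (K(z, b) = -9 - 3 = -12)
K(-2, s)*(16 + (3 + 3)*1) = -12*(16 + (3 + 3)*1) = -12*(16 + 6*1) = -12*(16 + 6) = -12*22 = -264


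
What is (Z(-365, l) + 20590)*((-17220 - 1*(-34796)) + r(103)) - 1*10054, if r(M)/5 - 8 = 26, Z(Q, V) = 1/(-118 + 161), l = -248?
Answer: 15711361444/43 ≈ 3.6538e+8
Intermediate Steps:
Z(Q, V) = 1/43
r(M) = 170 (r(M) = 40 + 5*26 = 40 + 130 = 170)
(Z(-365, l) + 20590)*((-17220 - 1*(-34796)) + r(103)) - 1*10054 = (1/43 + 20590)*((-17220 - 1*(-34796)) + 170) - 1*10054 = 885371*((-17220 + 34796) + 170)/43 - 10054 = 885371*(17576 + 170)/43 - 10054 = (885371/43)*17746 - 10054 = 15711793766/43 - 10054 = 15711361444/43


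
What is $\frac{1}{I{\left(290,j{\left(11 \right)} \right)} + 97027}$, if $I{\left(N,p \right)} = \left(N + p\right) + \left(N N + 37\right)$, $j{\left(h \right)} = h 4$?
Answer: $\frac{1}{181498} \approx 5.5097 \cdot 10^{-6}$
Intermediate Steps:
$j{\left(h \right)} = 4 h$
$I{\left(N,p \right)} = 37 + N + p + N^{2}$ ($I{\left(N,p \right)} = \left(N + p\right) + \left(N^{2} + 37\right) = \left(N + p\right) + \left(37 + N^{2}\right) = 37 + N + p + N^{2}$)
$\frac{1}{I{\left(290,j{\left(11 \right)} \right)} + 97027} = \frac{1}{\left(37 + 290 + 4 \cdot 11 + 290^{2}\right) + 97027} = \frac{1}{\left(37 + 290 + 44 + 84100\right) + 97027} = \frac{1}{84471 + 97027} = \frac{1}{181498}$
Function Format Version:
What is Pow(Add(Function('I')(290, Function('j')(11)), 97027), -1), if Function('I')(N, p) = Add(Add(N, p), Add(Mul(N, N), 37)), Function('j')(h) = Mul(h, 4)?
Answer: Rational(1, 181498) ≈ 5.5097e-6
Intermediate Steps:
Function('j')(h) = Mul(4, h)
Function('I')(N, p) = Add(37, N, p, Pow(N, 2)) (Function('I')(N, p) = Add(Add(N, p), Add(Pow(N, 2), 37)) = Add(Add(N, p), Add(37, Pow(N, 2))) = Add(37, N, p, Pow(N, 2)))
Pow(Add(Function('I')(290, Function('j')(11)), 97027), -1) = Pow(Add(Add(37, 290, Mul(4, 11), Pow(290, 2)), 97027), -1) = Pow(Add(Add(37, 290, 44, 84100), 97027), -1) = Pow(Add(84471, 97027), -1) = Pow(181498, -1) = Rational(1, 181498)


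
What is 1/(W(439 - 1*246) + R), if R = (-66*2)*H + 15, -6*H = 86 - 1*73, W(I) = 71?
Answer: 1/372 ≈ 0.0026882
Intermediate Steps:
H = -13/6 (H = -(86 - 1*73)/6 = -(86 - 73)/6 = -⅙*13 = -13/6 ≈ -2.1667)
R = 301 (R = -66*2*(-13/6) + 15 = -132*(-13/6) + 15 = 286 + 15 = 301)
1/(W(439 - 1*246) + R) = 1/(71 + 301) = 1/372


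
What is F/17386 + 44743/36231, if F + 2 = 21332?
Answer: 775354514/314956083 ≈ 2.4618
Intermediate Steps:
F = 21330 (F = -2 + 21332 = 21330)
F/17386 + 44743/36231 = 21330/17386 + 44743/36231 = 21330*(1/17386) + 44743*(1/36231) = 10665/8693 + 44743/36231 = 775354514/314956083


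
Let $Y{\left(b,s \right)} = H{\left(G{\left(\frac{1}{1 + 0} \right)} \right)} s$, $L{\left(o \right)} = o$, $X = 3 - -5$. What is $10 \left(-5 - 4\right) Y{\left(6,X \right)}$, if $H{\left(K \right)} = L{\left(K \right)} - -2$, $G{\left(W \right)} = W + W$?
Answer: $-2880$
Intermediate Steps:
$X = 8$ ($X = 3 + 5 = 8$)
$G{\left(W \right)} = 2 W$
$H{\left(K \right)} = 2 + K$ ($H{\left(K \right)} = K - -2 = K + 2 = 2 + K$)
$Y{\left(b,s \right)} = 4 s$ ($Y{\left(b,s \right)} = \left(2 + \frac{2}{1 + 0}\right) s = \left(2 + \frac{2}{1}\right) s = \left(2 + 2 \cdot 1\right) s = \left(2 + 2\right) s = 4 s$)
$10 \left(-5 - 4\right) Y{\left(6,X \right)} = 10 \left(-5 - 4\right) 4 \cdot 8 = 10 \left(-5 - 4\right) 32 = 10 \left(-9\right) 32 = \left(-90\right) 32 = -2880$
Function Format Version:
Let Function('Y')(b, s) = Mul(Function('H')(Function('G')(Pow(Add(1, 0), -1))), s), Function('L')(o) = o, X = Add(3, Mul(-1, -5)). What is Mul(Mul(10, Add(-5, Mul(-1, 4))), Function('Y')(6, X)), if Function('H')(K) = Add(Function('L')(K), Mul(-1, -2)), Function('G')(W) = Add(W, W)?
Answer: -2880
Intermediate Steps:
X = 8 (X = Add(3, 5) = 8)
Function('G')(W) = Mul(2, W)
Function('H')(K) = Add(2, K) (Function('H')(K) = Add(K, Mul(-1, -2)) = Add(K, 2) = Add(2, K))
Function('Y')(b, s) = Mul(4, s) (Function('Y')(b, s) = Mul(Add(2, Mul(2, Pow(Add(1, 0), -1))), s) = Mul(Add(2, Mul(2, Pow(1, -1))), s) = Mul(Add(2, Mul(2, 1)), s) = Mul(Add(2, 2), s) = Mul(4, s))
Mul(Mul(10, Add(-5, Mul(-1, 4))), Function('Y')(6, X)) = Mul(Mul(10, Add(-5, Mul(-1, 4))), Mul(4, 8)) = Mul(Mul(10, Add(-5, -4)), 32) = Mul(Mul(10, -9), 32) = Mul(-90, 32) = -2880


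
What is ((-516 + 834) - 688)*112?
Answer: -41440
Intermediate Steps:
((-516 + 834) - 688)*112 = (318 - 688)*112 = -370*112 = -41440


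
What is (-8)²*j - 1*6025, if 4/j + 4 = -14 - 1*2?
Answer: -30189/5 ≈ -6037.8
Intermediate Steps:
j = -⅕ (j = 4/(-4 + (-14 - 1*2)) = 4/(-4 + (-14 - 2)) = 4/(-4 - 16) = 4/(-20) = 4*(-1/20) = -⅕ ≈ -0.20000)
(-8)²*j - 1*6025 = (-8)²*(-⅕) - 1*6025 = 64*(-⅕) - 6025 = -64/5 - 6025 = -30189/5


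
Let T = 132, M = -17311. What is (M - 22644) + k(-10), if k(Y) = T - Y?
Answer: -39813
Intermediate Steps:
k(Y) = 132 - Y
(M - 22644) + k(-10) = (-17311 - 22644) + (132 - 1*(-10)) = -39955 + (132 + 10) = -39955 + 142 = -39813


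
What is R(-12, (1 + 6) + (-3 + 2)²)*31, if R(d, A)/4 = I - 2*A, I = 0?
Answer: -1984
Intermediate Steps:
R(d, A) = -8*A (R(d, A) = 4*(0 - 2*A) = 4*(-2*A) = -8*A)
R(-12, (1 + 6) + (-3 + 2)²)*31 = -8*((1 + 6) + (-3 + 2)²)*31 = -8*(7 + (-1)²)*31 = -8*(7 + 1)*31 = -8*8*31 = -64*31 = -1984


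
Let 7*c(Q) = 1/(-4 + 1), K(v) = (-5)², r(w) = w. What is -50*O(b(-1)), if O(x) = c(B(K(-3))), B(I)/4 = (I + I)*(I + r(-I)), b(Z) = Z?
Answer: 50/21 ≈ 2.3810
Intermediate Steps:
K(v) = 25
B(I) = 0 (B(I) = 4*((I + I)*(I - I)) = 4*((2*I)*0) = 4*0 = 0)
c(Q) = -1/21 (c(Q) = 1/(7*(-4 + 1)) = (⅐)/(-3) = (⅐)*(-⅓) = -1/21)
O(x) = -1/21
-50*O(b(-1)) = -50*(-1/21) = 50/21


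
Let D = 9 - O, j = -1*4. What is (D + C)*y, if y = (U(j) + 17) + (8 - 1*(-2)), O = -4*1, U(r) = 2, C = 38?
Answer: 1479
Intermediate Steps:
j = -4
O = -4
D = 13 (D = 9 - 1*(-4) = 9 + 4 = 13)
y = 29 (y = (2 + 17) + (8 - 1*(-2)) = 19 + (8 + 2) = 19 + 10 = 29)
(D + C)*y = (13 + 38)*29 = 51*29 = 1479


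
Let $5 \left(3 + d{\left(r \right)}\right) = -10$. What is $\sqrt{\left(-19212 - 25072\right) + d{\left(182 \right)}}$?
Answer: $3 i \sqrt{4921} \approx 210.45 i$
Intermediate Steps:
$d{\left(r \right)} = -5$ ($d{\left(r \right)} = -3 + \frac{1}{5} \left(-10\right) = -3 - 2 = -5$)
$\sqrt{\left(-19212 - 25072\right) + d{\left(182 \right)}} = \sqrt{\left(-19212 - 25072\right) - 5} = \sqrt{-44284 - 5} = \sqrt{-44289} = 3 i \sqrt{4921}$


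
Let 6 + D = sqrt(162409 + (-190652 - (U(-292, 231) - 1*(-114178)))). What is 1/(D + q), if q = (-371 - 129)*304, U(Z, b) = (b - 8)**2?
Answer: -76003/11553008093 - 15*I*sqrt(854)/23106016186 ≈ -6.5786e-6 - 1.8971e-8*I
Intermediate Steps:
U(Z, b) = (-8 + b)**2
q = -152000 (q = -500*304 = -152000)
D = -6 + 15*I*sqrt(854) (D = -6 + sqrt(162409 + (-190652 - ((-8 + 231)**2 - 1*(-114178)))) = -6 + sqrt(162409 + (-190652 - (223**2 + 114178))) = -6 + sqrt(162409 + (-190652 - (49729 + 114178))) = -6 + sqrt(162409 + (-190652 - 1*163907)) = -6 + sqrt(162409 + (-190652 - 163907)) = -6 + sqrt(162409 - 354559) = -6 + sqrt(-192150) = -6 + 15*I*sqrt(854) ≈ -6.0 + 438.35*I)
1/(D + q) = 1/((-6 + 15*I*sqrt(854)) - 152000) = 1/(-152006 + 15*I*sqrt(854))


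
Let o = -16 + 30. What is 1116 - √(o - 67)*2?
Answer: 1116 - 2*I*√53 ≈ 1116.0 - 14.56*I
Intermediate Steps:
o = 14
1116 - √(o - 67)*2 = 1116 - √(14 - 67)*2 = 1116 - √(-53)*2 = 1116 - I*√53*2 = 1116 - 2*I*√53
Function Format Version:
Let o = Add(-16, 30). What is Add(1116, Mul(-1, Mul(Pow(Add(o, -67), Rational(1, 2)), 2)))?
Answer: Add(1116, Mul(-2, I, Pow(53, Rational(1, 2)))) ≈ Add(1116.0, Mul(-14.560, I))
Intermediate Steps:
o = 14
Add(1116, Mul(-1, Mul(Pow(Add(o, -67), Rational(1, 2)), 2))) = Add(1116, Mul(-1, Mul(Pow(Add(14, -67), Rational(1, 2)), 2))) = Add(1116, Mul(-1, Mul(Pow(-53, Rational(1, 2)), 2))) = Add(1116, Mul(-1, Mul(Mul(I, Pow(53, Rational(1, 2))), 2))) = Add(1116, Mul(-1, Mul(2, I, Pow(53, Rational(1, 2))))) = Add(1116, Mul(-2, I, Pow(53, Rational(1, 2))))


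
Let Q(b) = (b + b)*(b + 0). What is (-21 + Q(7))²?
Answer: 5929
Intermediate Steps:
Q(b) = 2*b² (Q(b) = (2*b)*b = 2*b²)
(-21 + Q(7))² = (-21 + 2*7²)² = (-21 + 2*49)² = (-21 + 98)² = 77² = 5929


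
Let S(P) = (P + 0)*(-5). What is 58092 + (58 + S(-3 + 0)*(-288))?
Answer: 53830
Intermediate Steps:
S(P) = -5*P (S(P) = P*(-5) = -5*P)
58092 + (58 + S(-3 + 0)*(-288)) = 58092 + (58 - 5*(-3 + 0)*(-288)) = 58092 + (58 - 5*(-3)*(-288)) = 58092 + (58 + 15*(-288)) = 58092 + (58 - 4320) = 58092 - 4262 = 53830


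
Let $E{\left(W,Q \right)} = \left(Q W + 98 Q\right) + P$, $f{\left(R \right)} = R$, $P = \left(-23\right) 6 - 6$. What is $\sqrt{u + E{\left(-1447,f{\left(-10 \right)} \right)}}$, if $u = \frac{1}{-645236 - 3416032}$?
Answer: $\frac{\sqrt{6114654433481051}}{676878} \approx 115.52$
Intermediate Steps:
$P = -144$ ($P = -138 - 6 = -144$)
$u = - \frac{1}{4061268}$ ($u = \frac{1}{-4061268} = - \frac{1}{4061268} \approx -2.4623 \cdot 10^{-7}$)
$E{\left(W,Q \right)} = -144 + 98 Q + Q W$ ($E{\left(W,Q \right)} = \left(Q W + 98 Q\right) - 144 = \left(98 Q + Q W\right) - 144 = -144 + 98 Q + Q W$)
$\sqrt{u + E{\left(-1447,f{\left(-10 \right)} \right)}} = \sqrt{- \frac{1}{4061268} - -13346} = \sqrt{- \frac{1}{4061268} + 13346} = \sqrt{\frac{54201682727}{4061268}} = \frac{\sqrt{6114654433481051}}{676878}$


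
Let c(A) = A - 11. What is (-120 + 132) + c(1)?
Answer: 2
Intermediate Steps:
c(A) = -11 + A
(-120 + 132) + c(1) = (-120 + 132) + (-11 + 1) = 12 - 10 = 2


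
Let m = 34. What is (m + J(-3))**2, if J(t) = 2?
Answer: 1296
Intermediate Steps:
(m + J(-3))**2 = (34 + 2)**2 = 36**2 = 1296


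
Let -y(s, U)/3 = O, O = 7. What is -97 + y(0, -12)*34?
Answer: -811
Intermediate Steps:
y(s, U) = -21 (y(s, U) = -3*7 = -21)
-97 + y(0, -12)*34 = -97 - 21*34 = -97 - 714 = -811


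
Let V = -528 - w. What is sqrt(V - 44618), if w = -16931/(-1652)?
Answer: 19*I*sqrt(85343559)/826 ≈ 212.5*I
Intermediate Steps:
w = 16931/1652 (w = -16931*(-1/1652) = 16931/1652 ≈ 10.249)
V = -889187/1652 (V = -528 - 1*16931/1652 = -528 - 16931/1652 = -889187/1652 ≈ -538.25)
sqrt(V - 44618) = sqrt(-889187/1652 - 44618) = sqrt(-74598123/1652) = 19*I*sqrt(85343559)/826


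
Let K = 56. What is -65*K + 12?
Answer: -3628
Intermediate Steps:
-65*K + 12 = -65*56 + 12 = -3640 + 12 = -3628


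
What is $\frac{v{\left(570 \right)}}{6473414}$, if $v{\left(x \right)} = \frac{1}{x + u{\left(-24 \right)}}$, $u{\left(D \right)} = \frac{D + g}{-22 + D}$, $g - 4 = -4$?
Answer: $\frac{23}{84944138508} \approx 2.7077 \cdot 10^{-10}$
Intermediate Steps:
$g = 0$ ($g = 4 - 4 = 0$)
$u{\left(D \right)} = \frac{D}{-22 + D}$ ($u{\left(D \right)} = \frac{D + 0}{-22 + D} = \frac{D}{-22 + D}$)
$v{\left(x \right)} = \frac{1}{\frac{12}{23} + x}$ ($v{\left(x \right)} = \frac{1}{x - \frac{24}{-22 - 24}} = \frac{1}{x - \frac{24}{-46}} = \frac{1}{x - - \frac{12}{23}} = \frac{1}{x + \frac{12}{23}} = \frac{1}{\frac{12}{23} + x}$)
$\frac{v{\left(570 \right)}}{6473414} = \frac{23 \frac{1}{12 + 23 \cdot 570}}{6473414} = \frac{23}{12 + 13110} \cdot \frac{1}{6473414} = \frac{23}{13122} \cdot \frac{1}{6473414} = \frac{23}{84944138508}$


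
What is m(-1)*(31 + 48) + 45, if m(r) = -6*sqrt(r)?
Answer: 45 - 474*I ≈ 45.0 - 474.0*I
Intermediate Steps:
m(-1)*(31 + 48) + 45 = (-6*I)*(31 + 48) + 45 = -6*I*79 + 45 = -474*I + 45 = 45 - 474*I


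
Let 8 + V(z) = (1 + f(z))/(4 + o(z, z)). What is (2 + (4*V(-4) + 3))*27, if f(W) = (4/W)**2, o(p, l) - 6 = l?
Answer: -693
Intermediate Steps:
o(p, l) = 6 + l
f(W) = 16/W**2
V(z) = -8 + (1 + 16/z**2)/(10 + z) (V(z) = -8 + (1 + 16/z**2)/(4 + (6 + z)) = -8 + (1 + 16/z**2)/(10 + z))
(2 + (4*V(-4) + 3))*27 = (2 + (4*((16 - 1*(-4)**2*(79 + 8*(-4)))/((-4)**2*(10 - 4))) + 3))*27 = (2 + (4*((1/16)*(16 - 1*16*(79 - 32))/6) + 3))*27 = (2 + (4*((1/16)*(1/6)*(16 - 1*16*47)) + 3))*27 = (2 + (4*((1/16)*(1/6)*(16 - 752)) + 3))*27 = (2 + (4*((1/16)*(1/6)*(-736)) + 3))*27 = (2 + (4*(-23/3) + 3))*27 = (2 + (-92/3 + 3))*27 = (2 - 83/3)*27 = -77/3*27 = -693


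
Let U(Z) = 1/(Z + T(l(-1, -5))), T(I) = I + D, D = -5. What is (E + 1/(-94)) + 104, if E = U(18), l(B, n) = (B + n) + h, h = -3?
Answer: 19597/188 ≈ 104.24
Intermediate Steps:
l(B, n) = -3 + B + n (l(B, n) = (B + n) - 3 = -3 + B + n)
T(I) = -5 + I (T(I) = I - 5 = -5 + I)
U(Z) = 1/(-14 + Z) (U(Z) = 1/(Z + (-5 + (-3 - 1 - 5))) = 1/(Z + (-5 - 9)) = 1/(Z - 14) = 1/(-14 + Z))
E = ¼ (E = 1/(-14 + 18) = 1/4 = ¼ ≈ 0.25000)
(E + 1/(-94)) + 104 = (¼ + 1/(-94)) + 104 = (¼ - 1/94) + 104 = 45/188 + 104 = 19597/188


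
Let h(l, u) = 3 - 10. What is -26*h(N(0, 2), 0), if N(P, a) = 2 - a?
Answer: 182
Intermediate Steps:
h(l, u) = -7
-26*h(N(0, 2), 0) = -26*(-7) = 182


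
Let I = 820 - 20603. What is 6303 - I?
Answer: 26086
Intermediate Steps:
I = -19783
6303 - I = 6303 - 1*(-19783) = 6303 + 19783 = 26086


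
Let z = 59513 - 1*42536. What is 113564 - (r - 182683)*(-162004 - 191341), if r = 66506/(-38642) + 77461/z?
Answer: -21172888710213991807/328012617 ≈ -6.4549e+10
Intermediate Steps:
z = 16977 (z = 59513 - 42536 = 16977)
r = 932087800/328012617 (r = 66506/(-38642) + 77461/16977 = 66506*(-1/38642) + 77461*(1/16977) = -33253/19321 + 77461/16977 = 932087800/328012617 ≈ 2.8416)
113564 - (r - 182683)*(-162004 - 191341) = 113564 - (932087800/328012617 - 182683)*(-162004 - 191341) = 113564 - (-59921396823611)*(-353345)/328012617 = 113564 - 1*21172925960638828795/328012617 = 113564 - 21172925960638828795/328012617 = -21172888710213991807/328012617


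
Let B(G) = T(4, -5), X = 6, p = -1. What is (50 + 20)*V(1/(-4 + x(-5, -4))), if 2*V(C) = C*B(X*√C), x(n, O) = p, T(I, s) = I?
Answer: -28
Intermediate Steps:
x(n, O) = -1
B(G) = 4
V(C) = 2*C (V(C) = (C*4)/2 = (4*C)/2 = 2*C)
(50 + 20)*V(1/(-4 + x(-5, -4))) = (50 + 20)*(2/(-4 - 1)) = 70*(2/(-5)) = 70*(2*(-⅕)) = 70*(-⅖) = -28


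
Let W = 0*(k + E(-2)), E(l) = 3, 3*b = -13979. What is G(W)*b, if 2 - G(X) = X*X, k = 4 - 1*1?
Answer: -27958/3 ≈ -9319.3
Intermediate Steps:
b = -13979/3 (b = (1/3)*(-13979) = -13979/3 ≈ -4659.7)
k = 3 (k = 4 - 1 = 3)
W = 0 (W = 0*(3 + 3) = 0*6 = 0)
G(X) = 2 - X**2 (G(X) = 2 - X*X = 2 - X**2)
G(W)*b = (2 - 1*0**2)*(-13979/3) = (2 - 1*0)*(-13979/3) = (2 + 0)*(-13979/3) = 2*(-13979/3) = -27958/3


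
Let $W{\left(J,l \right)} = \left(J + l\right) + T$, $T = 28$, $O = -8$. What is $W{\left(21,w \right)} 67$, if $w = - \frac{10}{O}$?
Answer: $\frac{13467}{4} \approx 3366.8$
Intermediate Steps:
$w = \frac{5}{4}$ ($w = - \frac{10}{-8} = \left(-10\right) \left(- \frac{1}{8}\right) = \frac{5}{4} \approx 1.25$)
$W{\left(J,l \right)} = 28 + J + l$ ($W{\left(J,l \right)} = \left(J + l\right) + 28 = 28 + J + l$)
$W{\left(21,w \right)} 67 = \left(28 + 21 + \frac{5}{4}\right) 67 = \frac{201}{4} \cdot 67 = \frac{13467}{4}$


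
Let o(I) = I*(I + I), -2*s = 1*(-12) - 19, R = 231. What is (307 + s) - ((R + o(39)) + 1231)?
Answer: -8363/2 ≈ -4181.5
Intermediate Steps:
s = 31/2 (s = -(1*(-12) - 19)/2 = -(-12 - 19)/2 = -1/2*(-31) = 31/2 ≈ 15.500)
o(I) = 2*I**2 (o(I) = I*(2*I) = 2*I**2)
(307 + s) - ((R + o(39)) + 1231) = (307 + 31/2) - ((231 + 2*39**2) + 1231) = 645/2 - ((231 + 2*1521) + 1231) = 645/2 - ((231 + 3042) + 1231) = 645/2 - (3273 + 1231) = 645/2 - 1*4504 = 645/2 - 4504 = -8363/2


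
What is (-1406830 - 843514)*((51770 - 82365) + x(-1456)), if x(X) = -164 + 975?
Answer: 67024245696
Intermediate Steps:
x(X) = 811
(-1406830 - 843514)*((51770 - 82365) + x(-1456)) = (-1406830 - 843514)*((51770 - 82365) + 811) = -2250344*(-30595 + 811) = -2250344*(-29784) = 67024245696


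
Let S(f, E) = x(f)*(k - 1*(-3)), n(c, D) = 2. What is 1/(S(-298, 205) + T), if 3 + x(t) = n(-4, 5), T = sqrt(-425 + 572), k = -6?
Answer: -1/46 + 7*sqrt(3)/138 ≈ 0.066118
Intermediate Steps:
T = 7*sqrt(3) (T = sqrt(147) = 7*sqrt(3) ≈ 12.124)
x(t) = -1 (x(t) = -3 + 2 = -1)
S(f, E) = 3 (S(f, E) = -(-6 - 1*(-3)) = -(-6 + 3) = -1*(-3) = 3)
1/(S(-298, 205) + T) = 1/(3 + 7*sqrt(3))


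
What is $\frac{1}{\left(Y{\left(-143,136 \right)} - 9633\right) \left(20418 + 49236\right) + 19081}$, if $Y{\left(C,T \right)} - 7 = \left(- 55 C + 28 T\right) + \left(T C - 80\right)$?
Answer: $- \frac{1}{1217602493} \approx -8.2129 \cdot 10^{-10}$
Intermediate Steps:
$Y{\left(C,T \right)} = -73 - 55 C + 28 T + C T$ ($Y{\left(C,T \right)} = 7 - \left(80 - 28 T + 55 C - T C\right) = 7 - \left(80 - 28 T + 55 C - C T\right) = 7 + \left(-80 - 55 C + 28 T + C T\right) = -73 - 55 C + 28 T + C T$)
$\frac{1}{\left(Y{\left(-143,136 \right)} - 9633\right) \left(20418 + 49236\right) + 19081} = \frac{1}{\left(\left(-73 - -7865 + 28 \cdot 136 - 19448\right) - 9633\right) \left(20418 + 49236\right) + 19081} = \frac{1}{\left(\left(-73 + 7865 + 3808 - 19448\right) - 9633\right) 69654 + 19081} = \frac{1}{\left(-7848 - 9633\right) 69654 + 19081} = \frac{1}{\left(-17481\right) 69654 + 19081} = \frac{1}{-1217621574 + 19081} = \frac{1}{-1217602493} = - \frac{1}{1217602493}$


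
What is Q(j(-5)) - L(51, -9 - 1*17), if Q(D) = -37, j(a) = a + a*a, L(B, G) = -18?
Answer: -19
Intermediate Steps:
j(a) = a + a²
Q(j(-5)) - L(51, -9 - 1*17) = -37 - 1*(-18) = -37 + 18 = -19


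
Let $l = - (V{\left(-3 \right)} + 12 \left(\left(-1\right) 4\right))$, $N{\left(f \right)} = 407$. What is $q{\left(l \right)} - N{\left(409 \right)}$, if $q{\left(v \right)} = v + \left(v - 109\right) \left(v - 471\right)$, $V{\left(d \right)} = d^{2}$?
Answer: $29872$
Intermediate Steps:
$l = 39$ ($l = - (\left(-3\right)^{2} + 12 \left(\left(-1\right) 4\right)) = - (9 + 12 \left(-4\right)) = - (9 - 48) = \left(-1\right) \left(-39\right) = 39$)
$q{\left(v \right)} = v + \left(-471 + v\right) \left(-109 + v\right)$ ($q{\left(v \right)} = v + \left(-109 + v\right) \left(-471 + v\right) = v + \left(-471 + v\right) \left(-109 + v\right)$)
$q{\left(l \right)} - N{\left(409 \right)} = \left(51339 + 39^{2} - 22581\right) - 407 = \left(51339 + 1521 - 22581\right) - 407 = 30279 - 407 = 29872$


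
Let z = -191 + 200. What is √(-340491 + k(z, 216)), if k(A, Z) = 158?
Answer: I*√340333 ≈ 583.38*I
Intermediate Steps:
z = 9
√(-340491 + k(z, 216)) = √(-340491 + 158) = √(-340333) = I*√340333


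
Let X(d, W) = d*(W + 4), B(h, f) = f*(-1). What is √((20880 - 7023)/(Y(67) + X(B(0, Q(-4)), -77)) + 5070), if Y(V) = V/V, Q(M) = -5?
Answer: √166677693/182 ≈ 70.936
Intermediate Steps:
B(h, f) = -f
X(d, W) = d*(4 + W)
Y(V) = 1
√((20880 - 7023)/(Y(67) + X(B(0, Q(-4)), -77)) + 5070) = √((20880 - 7023)/(1 + (-1*(-5))*(4 - 77)) + 5070) = √(13857/(1 + 5*(-73)) + 5070) = √(13857/(1 - 365) + 5070) = √(13857/(-364) + 5070) = √(13857*(-1/364) + 5070) = √(-13857/364 + 5070) = √(1831623/364) = √166677693/182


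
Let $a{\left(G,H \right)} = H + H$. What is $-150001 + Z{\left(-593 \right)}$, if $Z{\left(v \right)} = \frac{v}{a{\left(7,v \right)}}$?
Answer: $- \frac{300001}{2} \approx -1.5 \cdot 10^{5}$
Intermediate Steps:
$a{\left(G,H \right)} = 2 H$
$Z{\left(v \right)} = \frac{1}{2}$ ($Z{\left(v \right)} = \frac{v}{2 v} = v \frac{1}{2 v} = \frac{1}{2}$)
$-150001 + Z{\left(-593 \right)} = -150001 + \frac{1}{2} = - \frac{300001}{2}$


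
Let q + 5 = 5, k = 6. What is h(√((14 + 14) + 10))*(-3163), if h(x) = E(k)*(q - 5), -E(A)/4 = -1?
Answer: 63260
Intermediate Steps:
E(A) = 4 (E(A) = -4*(-1) = 4)
q = 0 (q = -5 + 5 = 0)
h(x) = -20 (h(x) = 4*(0 - 5) = 4*(-5) = -20)
h(√((14 + 14) + 10))*(-3163) = -20*(-3163) = 63260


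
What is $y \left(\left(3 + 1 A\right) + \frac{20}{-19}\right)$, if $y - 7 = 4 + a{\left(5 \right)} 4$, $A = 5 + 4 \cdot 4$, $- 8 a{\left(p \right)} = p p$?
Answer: $- \frac{654}{19} \approx -34.421$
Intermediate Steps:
$a{\left(p \right)} = - \frac{p^{2}}{8}$ ($a{\left(p \right)} = - \frac{p p}{8} = - \frac{p^{2}}{8}$)
$A = 21$ ($A = 5 + 16 = 21$)
$y = - \frac{3}{2}$ ($y = 7 + \left(4 + - \frac{5^{2}}{8} \cdot 4\right) = 7 + \left(4 + \left(- \frac{1}{8}\right) 25 \cdot 4\right) = 7 + \left(4 - \frac{25}{2}\right) = 7 - \frac{17}{2} = - \frac{3}{2} \approx -1.5$)
$y \left(\left(3 + 1 A\right) + \frac{20}{-19}\right) = - \frac{3 \left(\left(3 + 1 \cdot 21\right) + \frac{20}{-19}\right)}{2} = - \frac{3 \left(\left(3 + 21\right) + 20 \left(- \frac{1}{19}\right)\right)}{2} = - \frac{3 \left(24 - \frac{20}{19}\right)}{2} = \left(- \frac{3}{2}\right) \frac{436}{19} = - \frac{654}{19}$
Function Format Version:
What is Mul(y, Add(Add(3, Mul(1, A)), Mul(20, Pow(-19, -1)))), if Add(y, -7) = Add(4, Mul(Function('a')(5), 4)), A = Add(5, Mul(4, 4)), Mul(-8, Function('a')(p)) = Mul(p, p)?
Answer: Rational(-654, 19) ≈ -34.421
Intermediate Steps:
Function('a')(p) = Mul(Rational(-1, 8), Pow(p, 2)) (Function('a')(p) = Mul(Rational(-1, 8), Mul(p, p)) = Mul(Rational(-1, 8), Pow(p, 2)))
A = 21 (A = Add(5, 16) = 21)
y = Rational(-3, 2) (y = Add(7, Add(4, Mul(Mul(Rational(-1, 8), Pow(5, 2)), 4))) = Add(7, Add(4, Mul(Mul(Rational(-1, 8), 25), 4))) = Add(7, Add(4, Mul(Rational(-25, 8), 4))) = Add(7, Add(4, Rational(-25, 2))) = Add(7, Rational(-17, 2)) = Rational(-3, 2) ≈ -1.5000)
Mul(y, Add(Add(3, Mul(1, A)), Mul(20, Pow(-19, -1)))) = Mul(Rational(-3, 2), Add(Add(3, Mul(1, 21)), Mul(20, Pow(-19, -1)))) = Mul(Rational(-3, 2), Add(Add(3, 21), Mul(20, Rational(-1, 19)))) = Mul(Rational(-3, 2), Add(24, Rational(-20, 19))) = Mul(Rational(-3, 2), Rational(436, 19)) = Rational(-654, 19)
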